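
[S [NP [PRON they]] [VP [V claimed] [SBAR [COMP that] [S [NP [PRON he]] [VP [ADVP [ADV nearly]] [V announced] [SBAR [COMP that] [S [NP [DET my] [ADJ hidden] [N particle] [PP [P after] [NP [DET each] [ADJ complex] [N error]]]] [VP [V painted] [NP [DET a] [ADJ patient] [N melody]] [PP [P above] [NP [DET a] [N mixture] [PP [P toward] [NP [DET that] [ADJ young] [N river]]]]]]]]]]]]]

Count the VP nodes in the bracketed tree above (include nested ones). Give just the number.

Listing each VP by its span: [VP claimed that he nearly announced that my hidden particle after each complex error painted a patient melody above a mixture toward that young river]; [VP nearly announced that my hidden particle after each complex error painted a patient melody above a mixture toward that young river]; [VP painted a patient melody above a mixture toward that young river] — that makes 3.

3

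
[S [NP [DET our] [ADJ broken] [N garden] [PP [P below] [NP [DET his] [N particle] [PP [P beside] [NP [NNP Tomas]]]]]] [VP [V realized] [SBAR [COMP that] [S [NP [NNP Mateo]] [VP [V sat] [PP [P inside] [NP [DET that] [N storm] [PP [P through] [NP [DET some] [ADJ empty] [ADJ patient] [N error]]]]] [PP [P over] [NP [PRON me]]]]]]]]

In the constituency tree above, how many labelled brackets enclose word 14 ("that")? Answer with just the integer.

8

Path from the root down to the word: S → VP → SBAR → S → VP → PP → NP → DET. That is 8 enclosing brackets.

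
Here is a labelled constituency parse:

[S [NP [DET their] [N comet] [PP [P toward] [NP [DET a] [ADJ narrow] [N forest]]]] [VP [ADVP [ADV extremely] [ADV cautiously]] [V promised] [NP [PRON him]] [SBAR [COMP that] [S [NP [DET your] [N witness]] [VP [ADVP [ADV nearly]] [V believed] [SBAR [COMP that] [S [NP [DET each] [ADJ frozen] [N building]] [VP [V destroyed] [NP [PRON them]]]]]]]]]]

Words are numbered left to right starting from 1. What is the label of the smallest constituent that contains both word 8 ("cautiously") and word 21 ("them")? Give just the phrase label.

VP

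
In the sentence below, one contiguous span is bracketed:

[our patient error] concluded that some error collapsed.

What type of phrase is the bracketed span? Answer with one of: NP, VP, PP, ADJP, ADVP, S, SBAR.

NP

"error" is the head of the bracketed span, so the span is a noun phrase: NP.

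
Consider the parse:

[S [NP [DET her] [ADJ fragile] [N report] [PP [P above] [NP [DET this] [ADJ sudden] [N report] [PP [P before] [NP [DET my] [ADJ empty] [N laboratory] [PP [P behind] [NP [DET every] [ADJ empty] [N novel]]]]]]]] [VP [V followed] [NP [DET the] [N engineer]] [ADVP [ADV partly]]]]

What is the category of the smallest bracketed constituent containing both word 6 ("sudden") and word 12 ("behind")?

NP

The smallest bracket enclosing both words is [NP this sudden report before my empty laboratory behind every empty novel], so the label is NP.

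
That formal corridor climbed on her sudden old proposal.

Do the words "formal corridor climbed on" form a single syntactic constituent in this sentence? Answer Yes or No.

No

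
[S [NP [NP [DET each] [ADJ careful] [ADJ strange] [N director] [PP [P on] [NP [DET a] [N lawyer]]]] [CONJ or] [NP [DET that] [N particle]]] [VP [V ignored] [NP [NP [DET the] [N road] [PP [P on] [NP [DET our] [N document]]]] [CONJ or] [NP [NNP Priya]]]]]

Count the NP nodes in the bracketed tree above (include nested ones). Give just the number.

Scanning left to right, an opening `[NP` appears at word positions 1, 1, 6, 9, 12, 12, 15, 18 — 8 in total.

8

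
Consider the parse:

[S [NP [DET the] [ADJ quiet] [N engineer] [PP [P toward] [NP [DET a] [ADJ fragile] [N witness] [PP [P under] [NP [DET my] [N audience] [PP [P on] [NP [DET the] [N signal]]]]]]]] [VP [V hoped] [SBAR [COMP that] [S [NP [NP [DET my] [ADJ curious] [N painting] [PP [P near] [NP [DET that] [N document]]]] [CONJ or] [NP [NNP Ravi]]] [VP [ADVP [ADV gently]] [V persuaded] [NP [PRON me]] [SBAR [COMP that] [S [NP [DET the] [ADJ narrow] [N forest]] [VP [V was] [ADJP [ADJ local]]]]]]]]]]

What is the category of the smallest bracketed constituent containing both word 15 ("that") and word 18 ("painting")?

Word 15 lies under S → VP → SBAR → COMP; word 18 lies under S → VP → SBAR → S → NP → NP → N. The lowest shared node is the SBAR.

SBAR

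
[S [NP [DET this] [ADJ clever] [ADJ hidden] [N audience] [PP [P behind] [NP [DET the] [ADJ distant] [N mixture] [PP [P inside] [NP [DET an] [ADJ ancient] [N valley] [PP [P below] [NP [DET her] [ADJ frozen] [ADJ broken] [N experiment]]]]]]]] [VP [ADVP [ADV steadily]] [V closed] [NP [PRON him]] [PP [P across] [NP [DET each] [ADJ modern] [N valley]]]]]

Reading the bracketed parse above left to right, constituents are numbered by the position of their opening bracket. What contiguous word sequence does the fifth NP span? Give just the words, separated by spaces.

him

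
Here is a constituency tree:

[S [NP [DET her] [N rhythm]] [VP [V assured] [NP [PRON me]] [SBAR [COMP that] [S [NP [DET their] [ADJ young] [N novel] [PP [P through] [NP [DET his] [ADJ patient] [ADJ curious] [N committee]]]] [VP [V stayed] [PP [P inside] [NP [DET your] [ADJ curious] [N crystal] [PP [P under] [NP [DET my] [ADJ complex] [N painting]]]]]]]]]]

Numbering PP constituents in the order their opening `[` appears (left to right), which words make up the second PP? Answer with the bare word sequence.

inside your curious crystal under my complex painting

In left-to-right order the PP constituents are "through his patient curious committee"; "inside your curious crystal under my complex painting"; "under my complex painting". Number 2 is "inside your curious crystal under my complex painting".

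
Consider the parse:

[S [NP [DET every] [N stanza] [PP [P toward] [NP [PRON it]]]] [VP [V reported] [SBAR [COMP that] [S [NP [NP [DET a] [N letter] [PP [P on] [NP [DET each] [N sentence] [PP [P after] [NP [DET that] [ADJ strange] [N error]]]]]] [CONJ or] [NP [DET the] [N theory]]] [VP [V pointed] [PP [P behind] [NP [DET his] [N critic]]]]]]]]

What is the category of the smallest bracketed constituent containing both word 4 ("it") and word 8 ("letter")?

S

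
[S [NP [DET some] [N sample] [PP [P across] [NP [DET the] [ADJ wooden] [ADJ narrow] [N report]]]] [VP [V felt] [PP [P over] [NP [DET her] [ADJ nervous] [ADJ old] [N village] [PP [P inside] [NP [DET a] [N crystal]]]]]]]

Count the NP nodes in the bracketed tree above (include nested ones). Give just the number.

The NP constituents are: [NP some sample across the wooden narrow report]; [NP the wooden narrow report]; [NP her nervous old village inside a crystal]; [NP a crystal]. Total: 4.

4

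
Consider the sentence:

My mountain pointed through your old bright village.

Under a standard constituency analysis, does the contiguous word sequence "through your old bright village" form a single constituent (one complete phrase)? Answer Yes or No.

The sequence corresponds to a single PP node — the prepositional phrase "through your old bright village".

Yes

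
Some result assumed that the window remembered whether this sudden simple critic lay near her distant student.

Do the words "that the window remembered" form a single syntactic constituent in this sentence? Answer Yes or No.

The smallest constituent containing the whole sequence is the subordinate clause [SBAR that the window remembered whether this sudden simple critic lay near her distant student], but the sequence is only part of it — it straddles the boundary between complementizer "that" and clause "the window remembered whether this sudden simple critic lay near her distant student".

No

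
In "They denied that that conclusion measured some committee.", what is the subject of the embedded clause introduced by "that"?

that conclusion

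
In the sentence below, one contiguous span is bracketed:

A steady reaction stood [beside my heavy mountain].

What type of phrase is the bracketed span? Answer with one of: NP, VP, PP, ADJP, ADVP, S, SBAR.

"beside" is the head of the bracketed span, so the span is a prepositional phrase: PP.

PP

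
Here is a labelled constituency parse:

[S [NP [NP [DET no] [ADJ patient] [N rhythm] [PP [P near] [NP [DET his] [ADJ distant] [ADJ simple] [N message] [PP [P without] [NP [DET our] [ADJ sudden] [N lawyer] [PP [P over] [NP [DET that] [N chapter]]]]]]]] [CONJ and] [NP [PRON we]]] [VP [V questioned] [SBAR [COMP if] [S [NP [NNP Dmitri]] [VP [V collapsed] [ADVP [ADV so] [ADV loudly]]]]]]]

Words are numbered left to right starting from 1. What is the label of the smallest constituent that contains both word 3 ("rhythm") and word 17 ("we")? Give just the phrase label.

Both words fall inside [NP no patient rhythm near his distant simple message without our sudden lawyer over that chapter and we] (words 1–17), and no smaller constituent contains them both. Label: NP.

NP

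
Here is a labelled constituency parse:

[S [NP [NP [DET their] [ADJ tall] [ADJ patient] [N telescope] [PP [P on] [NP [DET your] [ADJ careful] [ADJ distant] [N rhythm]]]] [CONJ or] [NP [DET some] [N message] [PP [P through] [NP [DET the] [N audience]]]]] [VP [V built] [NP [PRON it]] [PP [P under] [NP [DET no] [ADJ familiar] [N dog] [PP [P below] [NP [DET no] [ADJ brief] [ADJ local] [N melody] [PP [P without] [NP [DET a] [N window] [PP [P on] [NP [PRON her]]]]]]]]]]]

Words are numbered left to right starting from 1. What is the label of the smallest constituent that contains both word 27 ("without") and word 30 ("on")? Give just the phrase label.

Both words fall inside [PP without a window on her] (words 27–31), and no smaller constituent contains them both. Label: PP.

PP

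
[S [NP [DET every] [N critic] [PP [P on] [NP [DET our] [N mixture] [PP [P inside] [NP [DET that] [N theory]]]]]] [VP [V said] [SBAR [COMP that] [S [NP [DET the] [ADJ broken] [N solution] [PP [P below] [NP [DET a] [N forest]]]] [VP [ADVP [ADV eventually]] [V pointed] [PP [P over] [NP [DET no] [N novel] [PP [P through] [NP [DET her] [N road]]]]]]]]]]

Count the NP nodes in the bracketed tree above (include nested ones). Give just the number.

7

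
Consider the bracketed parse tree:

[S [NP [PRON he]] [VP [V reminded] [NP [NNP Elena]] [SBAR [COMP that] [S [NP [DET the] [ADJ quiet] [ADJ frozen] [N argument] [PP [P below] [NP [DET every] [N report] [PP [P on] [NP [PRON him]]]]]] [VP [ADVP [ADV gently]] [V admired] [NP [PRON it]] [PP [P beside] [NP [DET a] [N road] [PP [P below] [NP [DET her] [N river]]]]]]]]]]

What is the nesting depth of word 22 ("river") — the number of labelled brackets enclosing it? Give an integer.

10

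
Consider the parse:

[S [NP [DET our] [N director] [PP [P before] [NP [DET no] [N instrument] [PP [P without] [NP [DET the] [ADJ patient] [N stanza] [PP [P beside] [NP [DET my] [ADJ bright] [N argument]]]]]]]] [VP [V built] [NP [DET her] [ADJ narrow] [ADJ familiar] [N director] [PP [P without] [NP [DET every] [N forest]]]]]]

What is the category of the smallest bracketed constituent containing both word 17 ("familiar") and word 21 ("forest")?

NP

The smallest bracket enclosing both words is [NP her narrow familiar director without every forest], so the label is NP.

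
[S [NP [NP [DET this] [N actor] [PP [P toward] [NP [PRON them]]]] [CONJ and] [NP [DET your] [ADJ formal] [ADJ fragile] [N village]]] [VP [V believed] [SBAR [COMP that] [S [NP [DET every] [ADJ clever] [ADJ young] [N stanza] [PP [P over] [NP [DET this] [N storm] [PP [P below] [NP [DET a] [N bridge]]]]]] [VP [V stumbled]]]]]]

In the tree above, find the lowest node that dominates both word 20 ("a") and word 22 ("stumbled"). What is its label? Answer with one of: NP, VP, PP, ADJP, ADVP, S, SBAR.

S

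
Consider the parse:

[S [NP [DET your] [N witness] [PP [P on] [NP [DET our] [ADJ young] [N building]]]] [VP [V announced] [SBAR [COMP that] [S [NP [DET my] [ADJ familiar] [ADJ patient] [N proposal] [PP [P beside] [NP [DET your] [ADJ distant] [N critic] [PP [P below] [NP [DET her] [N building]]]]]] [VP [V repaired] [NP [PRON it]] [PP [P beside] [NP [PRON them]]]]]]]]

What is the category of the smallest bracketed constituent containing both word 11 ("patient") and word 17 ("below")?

NP

The smallest bracket enclosing both words is [NP my familiar patient proposal beside your distant critic below her building], so the label is NP.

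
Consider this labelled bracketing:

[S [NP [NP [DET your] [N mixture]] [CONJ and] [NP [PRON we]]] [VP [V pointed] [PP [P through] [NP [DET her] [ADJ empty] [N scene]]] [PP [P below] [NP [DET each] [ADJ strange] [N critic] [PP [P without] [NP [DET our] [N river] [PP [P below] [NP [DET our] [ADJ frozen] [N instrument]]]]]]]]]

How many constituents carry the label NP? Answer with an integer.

Listing each NP by its span: [NP your mixture and we]; [NP your mixture]; [NP we]; [NP her empty scene]; [NP each strange critic without our river below our frozen instrument]; [NP our river below our frozen instrument] … — that makes 7.

7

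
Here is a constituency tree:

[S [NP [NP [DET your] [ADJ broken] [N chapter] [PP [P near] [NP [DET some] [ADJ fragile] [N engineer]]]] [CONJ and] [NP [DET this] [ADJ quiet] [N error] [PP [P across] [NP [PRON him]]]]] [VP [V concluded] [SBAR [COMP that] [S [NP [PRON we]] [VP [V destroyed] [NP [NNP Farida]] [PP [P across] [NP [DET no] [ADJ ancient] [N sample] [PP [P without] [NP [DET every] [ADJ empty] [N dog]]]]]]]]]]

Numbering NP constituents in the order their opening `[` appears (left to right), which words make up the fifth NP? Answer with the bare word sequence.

him

The NP opening brackets appear, in order, over: "your broken chapter near some fragile engineer and this quiet error across him"; "your broken chapter near some fragile engineer"; "some fragile engineer"; "this quiet error across him"; "him"; "we"; "Farida"; "no ancient sample without every empty dog"; "every empty dog". The fifth one spans "him".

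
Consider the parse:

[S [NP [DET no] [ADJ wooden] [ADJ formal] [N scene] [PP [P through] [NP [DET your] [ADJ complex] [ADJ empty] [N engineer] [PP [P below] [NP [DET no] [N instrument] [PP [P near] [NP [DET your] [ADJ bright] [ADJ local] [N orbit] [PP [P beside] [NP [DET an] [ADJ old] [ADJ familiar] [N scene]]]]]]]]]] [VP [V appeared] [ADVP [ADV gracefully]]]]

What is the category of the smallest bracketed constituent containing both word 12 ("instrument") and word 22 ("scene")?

Both words fall inside [NP no instrument near your bright local orbit beside an old familiar scene] (words 11–22), and no smaller constituent contains them both. Label: NP.

NP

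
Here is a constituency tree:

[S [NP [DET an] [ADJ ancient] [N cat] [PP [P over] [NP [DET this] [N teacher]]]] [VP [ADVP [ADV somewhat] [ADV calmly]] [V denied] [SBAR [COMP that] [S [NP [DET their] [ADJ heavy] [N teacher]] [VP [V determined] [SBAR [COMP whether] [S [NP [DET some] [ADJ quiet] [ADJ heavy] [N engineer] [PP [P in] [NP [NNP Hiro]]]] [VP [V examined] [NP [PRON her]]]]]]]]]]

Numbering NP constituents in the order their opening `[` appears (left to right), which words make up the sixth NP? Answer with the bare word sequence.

Opening `[NP` markers occur at word positions 1, 5, 11, 16, 21, 23; the sixth of these opens the constituent [NP her].

her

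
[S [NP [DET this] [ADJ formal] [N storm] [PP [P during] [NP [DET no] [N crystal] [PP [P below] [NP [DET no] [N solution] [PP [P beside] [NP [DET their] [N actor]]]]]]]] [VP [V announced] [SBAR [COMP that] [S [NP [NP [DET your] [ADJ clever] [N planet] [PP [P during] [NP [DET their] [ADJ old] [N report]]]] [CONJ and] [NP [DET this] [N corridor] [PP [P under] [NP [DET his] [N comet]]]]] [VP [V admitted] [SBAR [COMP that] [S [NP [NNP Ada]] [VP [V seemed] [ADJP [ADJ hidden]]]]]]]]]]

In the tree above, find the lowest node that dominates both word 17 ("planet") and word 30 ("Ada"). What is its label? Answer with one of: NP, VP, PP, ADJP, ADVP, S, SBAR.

S

Both words fall inside [S your clever planet during their old report and this corridor under his comet admitted that Ada seemed hidden] (words 15–32), and no smaller constituent contains them both. Label: S.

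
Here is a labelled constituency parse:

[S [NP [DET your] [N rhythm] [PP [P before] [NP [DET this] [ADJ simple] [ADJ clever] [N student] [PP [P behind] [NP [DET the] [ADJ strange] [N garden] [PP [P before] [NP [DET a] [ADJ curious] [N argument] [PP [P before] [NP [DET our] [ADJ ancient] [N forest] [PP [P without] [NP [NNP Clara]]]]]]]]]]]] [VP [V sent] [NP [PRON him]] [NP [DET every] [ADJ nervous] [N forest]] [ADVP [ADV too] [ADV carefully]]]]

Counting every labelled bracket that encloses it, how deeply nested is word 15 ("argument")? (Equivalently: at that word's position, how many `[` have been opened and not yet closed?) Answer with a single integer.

9

Counting open brackets not yet closed at "argument": [S [NP [PP [NP [PP [NP [PP [NP [N = 9.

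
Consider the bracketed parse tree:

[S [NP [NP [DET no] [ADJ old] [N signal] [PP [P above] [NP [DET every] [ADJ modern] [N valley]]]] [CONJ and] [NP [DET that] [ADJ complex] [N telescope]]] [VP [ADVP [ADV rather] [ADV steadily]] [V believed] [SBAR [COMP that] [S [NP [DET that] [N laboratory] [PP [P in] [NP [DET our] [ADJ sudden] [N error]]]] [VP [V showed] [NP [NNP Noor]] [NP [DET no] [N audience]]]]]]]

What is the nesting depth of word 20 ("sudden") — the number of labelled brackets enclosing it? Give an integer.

8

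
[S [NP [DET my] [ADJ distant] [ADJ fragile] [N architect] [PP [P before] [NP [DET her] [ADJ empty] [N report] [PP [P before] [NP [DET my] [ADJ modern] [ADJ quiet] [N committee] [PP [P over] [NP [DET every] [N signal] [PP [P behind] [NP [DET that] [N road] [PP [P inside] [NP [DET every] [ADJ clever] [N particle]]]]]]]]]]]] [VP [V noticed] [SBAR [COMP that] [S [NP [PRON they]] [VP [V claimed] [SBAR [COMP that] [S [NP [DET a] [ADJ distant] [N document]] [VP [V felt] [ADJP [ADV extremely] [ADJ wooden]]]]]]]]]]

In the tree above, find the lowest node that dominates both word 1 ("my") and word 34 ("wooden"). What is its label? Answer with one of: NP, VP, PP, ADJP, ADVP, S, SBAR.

Both words fall inside [S my distant fragile architect before her empty report before my modern quiet committee over every signal behind that road inside every clever particle noticed that they claimed that a distant document felt extremely wooden] (words 1–34), and no smaller constituent contains them both. Label: S.

S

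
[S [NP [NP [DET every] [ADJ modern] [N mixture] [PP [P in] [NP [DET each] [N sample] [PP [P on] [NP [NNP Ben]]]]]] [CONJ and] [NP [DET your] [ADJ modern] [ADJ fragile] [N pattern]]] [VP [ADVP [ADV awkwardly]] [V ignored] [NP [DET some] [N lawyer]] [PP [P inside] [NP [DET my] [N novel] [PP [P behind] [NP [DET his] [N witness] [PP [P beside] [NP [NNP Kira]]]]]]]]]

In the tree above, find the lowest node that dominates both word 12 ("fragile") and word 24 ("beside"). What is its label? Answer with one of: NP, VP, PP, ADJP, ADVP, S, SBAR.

S

Both words fall inside [S every modern mixture in each sample on Ben and your modern fragile pattern awkwardly ignored some lawyer inside my novel behind his witness beside Kira] (words 1–25), and no smaller constituent contains them both. Label: S.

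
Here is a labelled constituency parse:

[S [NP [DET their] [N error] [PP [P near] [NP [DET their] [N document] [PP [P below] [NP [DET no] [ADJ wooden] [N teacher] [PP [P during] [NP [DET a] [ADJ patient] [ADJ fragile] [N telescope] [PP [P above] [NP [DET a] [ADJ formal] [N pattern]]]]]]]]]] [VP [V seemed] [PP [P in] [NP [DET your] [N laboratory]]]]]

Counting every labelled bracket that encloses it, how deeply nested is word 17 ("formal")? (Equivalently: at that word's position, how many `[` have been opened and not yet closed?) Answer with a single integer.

The word sits inside ADJ, which is inside NP, inside PP, inside NP, inside PP, inside NP, inside PP, inside NP, inside PP, inside NP, inside S — 11 brackets in all.

11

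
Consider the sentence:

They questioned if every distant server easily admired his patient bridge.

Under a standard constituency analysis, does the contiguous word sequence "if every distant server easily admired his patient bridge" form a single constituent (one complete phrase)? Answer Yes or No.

"if every distant server easily admired his patient bridge" is exactly the subordinate clause [SBAR if every distant server easily admired his patient bridge], a complete constituent.

Yes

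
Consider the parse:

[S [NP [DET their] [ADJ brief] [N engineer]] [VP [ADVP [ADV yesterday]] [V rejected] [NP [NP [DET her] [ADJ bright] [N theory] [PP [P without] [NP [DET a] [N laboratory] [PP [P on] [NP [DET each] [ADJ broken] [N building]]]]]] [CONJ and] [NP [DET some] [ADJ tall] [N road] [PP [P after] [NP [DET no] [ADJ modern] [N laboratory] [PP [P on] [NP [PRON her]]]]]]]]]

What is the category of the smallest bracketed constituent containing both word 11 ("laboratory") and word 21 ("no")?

Word 11 lies under S → VP → NP → NP → PP → NP → N; word 21 lies under S → VP → NP → NP → PP → NP → DET. The lowest shared node is the NP.

NP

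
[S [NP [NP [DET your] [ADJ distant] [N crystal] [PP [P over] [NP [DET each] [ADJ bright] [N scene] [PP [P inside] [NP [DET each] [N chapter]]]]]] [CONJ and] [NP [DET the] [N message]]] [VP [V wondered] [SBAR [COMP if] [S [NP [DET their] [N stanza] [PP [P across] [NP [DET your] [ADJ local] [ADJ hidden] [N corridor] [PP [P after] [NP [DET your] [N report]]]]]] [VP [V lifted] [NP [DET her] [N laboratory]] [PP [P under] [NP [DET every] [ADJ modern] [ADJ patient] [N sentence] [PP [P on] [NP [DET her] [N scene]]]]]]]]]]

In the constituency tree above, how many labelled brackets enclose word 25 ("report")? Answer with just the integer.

10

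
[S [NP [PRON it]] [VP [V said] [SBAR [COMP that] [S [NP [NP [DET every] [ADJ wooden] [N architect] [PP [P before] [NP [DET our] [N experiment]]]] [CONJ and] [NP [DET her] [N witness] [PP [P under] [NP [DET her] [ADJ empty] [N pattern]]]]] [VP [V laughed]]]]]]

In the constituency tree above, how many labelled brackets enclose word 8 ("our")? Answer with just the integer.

9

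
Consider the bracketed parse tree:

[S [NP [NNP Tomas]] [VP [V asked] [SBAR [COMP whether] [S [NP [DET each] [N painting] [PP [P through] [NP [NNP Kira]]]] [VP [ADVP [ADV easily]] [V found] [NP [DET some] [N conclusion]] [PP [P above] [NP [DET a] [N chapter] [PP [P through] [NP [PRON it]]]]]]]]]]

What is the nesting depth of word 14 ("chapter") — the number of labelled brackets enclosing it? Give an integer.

The word sits inside N, which is inside NP, inside PP, inside VP, inside S, inside SBAR, inside VP, inside S — 8 brackets in all.

8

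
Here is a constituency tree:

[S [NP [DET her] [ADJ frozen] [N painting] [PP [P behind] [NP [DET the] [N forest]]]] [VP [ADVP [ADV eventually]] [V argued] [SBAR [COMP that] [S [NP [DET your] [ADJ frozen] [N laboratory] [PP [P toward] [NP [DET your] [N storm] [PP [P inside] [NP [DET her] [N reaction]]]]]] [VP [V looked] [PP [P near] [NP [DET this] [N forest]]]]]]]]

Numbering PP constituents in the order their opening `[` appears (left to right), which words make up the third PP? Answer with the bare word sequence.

In left-to-right order the PP constituents are "behind the forest"; "toward your storm inside her reaction"; "inside her reaction"; "near this forest". Number 3 is "inside her reaction".

inside her reaction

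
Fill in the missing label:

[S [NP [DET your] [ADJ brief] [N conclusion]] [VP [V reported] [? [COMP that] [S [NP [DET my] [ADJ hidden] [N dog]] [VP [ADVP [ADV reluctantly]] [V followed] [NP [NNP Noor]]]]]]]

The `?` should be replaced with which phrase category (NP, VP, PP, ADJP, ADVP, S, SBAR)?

A constituent whose immediate children are COMP 'that', S is a subordinate clause: SBAR.

SBAR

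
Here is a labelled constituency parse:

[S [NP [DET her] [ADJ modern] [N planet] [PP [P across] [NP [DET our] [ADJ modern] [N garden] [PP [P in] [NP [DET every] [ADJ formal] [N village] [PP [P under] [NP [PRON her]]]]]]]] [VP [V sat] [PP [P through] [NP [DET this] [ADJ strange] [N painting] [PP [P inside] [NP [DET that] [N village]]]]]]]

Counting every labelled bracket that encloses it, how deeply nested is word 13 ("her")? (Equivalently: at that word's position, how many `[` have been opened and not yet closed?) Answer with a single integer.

9

Counting open brackets not yet closed at "her": [S [NP [PP [NP [PP [NP [PP [NP [PRON = 9.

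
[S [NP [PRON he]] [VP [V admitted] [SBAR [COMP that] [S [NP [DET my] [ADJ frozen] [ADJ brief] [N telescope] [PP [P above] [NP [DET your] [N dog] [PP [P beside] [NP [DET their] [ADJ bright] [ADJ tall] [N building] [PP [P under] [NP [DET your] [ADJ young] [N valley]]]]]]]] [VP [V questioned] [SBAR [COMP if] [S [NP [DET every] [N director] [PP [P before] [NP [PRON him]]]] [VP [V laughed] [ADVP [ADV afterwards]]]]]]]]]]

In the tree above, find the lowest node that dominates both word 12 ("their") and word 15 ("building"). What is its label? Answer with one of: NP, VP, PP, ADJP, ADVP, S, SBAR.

NP

The smallest bracket enclosing both words is [NP their bright tall building under your young valley], so the label is NP.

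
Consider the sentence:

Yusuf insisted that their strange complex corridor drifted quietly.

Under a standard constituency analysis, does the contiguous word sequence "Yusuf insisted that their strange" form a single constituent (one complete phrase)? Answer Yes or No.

The sequence begins inside the noun phrase "Yusuf" and ends inside the verb phrase "insisted that their strange complex corridor drifted quietly"; it crosses a phrase boundary, so no single node in the tree spans exactly those words.

No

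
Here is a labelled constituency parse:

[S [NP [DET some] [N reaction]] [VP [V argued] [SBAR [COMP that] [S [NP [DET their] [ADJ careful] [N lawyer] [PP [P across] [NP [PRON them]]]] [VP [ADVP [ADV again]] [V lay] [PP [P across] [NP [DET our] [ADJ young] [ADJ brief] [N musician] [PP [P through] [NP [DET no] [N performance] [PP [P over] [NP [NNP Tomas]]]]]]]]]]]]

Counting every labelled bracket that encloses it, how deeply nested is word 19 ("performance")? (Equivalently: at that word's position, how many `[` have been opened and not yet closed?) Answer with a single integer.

Counting open brackets not yet closed at "performance": [S [VP [SBAR [S [VP [PP [NP [PP [NP [N = 10.

10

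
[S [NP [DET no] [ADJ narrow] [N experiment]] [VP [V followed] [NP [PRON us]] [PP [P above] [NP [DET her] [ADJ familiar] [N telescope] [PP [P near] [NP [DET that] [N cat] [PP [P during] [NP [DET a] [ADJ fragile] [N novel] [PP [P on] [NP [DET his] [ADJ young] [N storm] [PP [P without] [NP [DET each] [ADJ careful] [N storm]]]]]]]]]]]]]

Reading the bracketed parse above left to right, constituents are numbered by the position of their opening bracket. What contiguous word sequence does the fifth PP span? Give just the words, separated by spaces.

In left-to-right order the PP constituents are "above her familiar telescope near that cat during a fragile novel on his young storm without each careful storm"; "near that cat during a fragile novel on his young storm without each careful storm"; "during a fragile novel on his young storm without each careful storm"; "on his young storm without each careful storm"; "without each careful storm". Number 5 is "without each careful storm".

without each careful storm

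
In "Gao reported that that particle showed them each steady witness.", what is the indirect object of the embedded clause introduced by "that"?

them

"showed" heads the VP of the embedded clause introduced by "that", and "them" is its indirect object.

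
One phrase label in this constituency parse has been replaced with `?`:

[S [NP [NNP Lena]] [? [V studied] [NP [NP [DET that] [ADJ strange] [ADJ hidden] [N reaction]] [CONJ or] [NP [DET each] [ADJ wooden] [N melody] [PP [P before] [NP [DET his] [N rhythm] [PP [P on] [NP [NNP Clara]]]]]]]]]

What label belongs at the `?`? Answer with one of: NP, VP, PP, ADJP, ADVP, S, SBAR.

VP

Looking at what the `?` directly dominates — V 'studied', NP — this is a verb phrase (VP).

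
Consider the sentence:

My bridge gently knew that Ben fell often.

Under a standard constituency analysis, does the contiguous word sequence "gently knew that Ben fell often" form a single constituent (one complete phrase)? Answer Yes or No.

Yes

The sequence corresponds to a single VP node — the verb phrase "gently knew that Ben fell often".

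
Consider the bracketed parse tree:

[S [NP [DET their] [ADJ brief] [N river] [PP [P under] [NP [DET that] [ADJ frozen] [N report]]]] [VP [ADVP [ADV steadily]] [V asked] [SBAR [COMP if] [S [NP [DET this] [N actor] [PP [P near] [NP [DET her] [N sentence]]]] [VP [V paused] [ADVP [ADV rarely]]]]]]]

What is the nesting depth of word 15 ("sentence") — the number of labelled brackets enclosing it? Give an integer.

The word sits inside N, which is inside NP, inside PP, inside NP, inside S, inside SBAR, inside VP, inside S — 8 brackets in all.

8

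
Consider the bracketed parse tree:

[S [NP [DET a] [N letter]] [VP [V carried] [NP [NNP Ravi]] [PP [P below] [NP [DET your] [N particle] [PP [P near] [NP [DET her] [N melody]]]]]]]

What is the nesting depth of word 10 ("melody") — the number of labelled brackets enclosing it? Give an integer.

Counting open brackets not yet closed at "melody": [S [VP [PP [NP [PP [NP [N = 7.

7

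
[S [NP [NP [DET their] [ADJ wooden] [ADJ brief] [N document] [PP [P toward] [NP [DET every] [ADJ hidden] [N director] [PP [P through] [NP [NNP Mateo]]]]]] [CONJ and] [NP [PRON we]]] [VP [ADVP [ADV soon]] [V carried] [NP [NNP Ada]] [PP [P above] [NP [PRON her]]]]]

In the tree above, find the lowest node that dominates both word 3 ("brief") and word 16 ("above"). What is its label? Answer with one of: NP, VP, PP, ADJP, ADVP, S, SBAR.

S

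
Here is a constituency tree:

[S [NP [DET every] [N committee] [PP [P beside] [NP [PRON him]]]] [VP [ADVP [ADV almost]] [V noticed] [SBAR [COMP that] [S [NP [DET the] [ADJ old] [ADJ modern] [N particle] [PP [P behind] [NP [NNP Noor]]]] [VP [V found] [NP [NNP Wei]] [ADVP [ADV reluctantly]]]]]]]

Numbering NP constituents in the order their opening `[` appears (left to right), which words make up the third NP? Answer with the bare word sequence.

Opening `[NP` markers occur at word positions 1, 4, 8, 13, 15; the third of these opens the constituent [NP the old modern particle behind Noor].

the old modern particle behind Noor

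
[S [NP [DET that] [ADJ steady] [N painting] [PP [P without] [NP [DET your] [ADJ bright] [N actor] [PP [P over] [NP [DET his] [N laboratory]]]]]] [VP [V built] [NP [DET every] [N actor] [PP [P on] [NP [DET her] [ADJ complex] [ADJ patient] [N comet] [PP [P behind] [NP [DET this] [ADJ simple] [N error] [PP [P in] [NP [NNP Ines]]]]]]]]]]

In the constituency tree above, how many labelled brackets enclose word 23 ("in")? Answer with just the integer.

9

Counting open brackets not yet closed at "in": [S [VP [NP [PP [NP [PP [NP [PP [P = 9.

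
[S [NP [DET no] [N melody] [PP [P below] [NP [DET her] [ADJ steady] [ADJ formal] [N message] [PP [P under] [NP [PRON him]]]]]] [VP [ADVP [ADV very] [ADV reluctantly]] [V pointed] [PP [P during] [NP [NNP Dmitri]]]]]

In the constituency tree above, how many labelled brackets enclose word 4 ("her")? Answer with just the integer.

5

Counting open brackets not yet closed at "her": [S [NP [PP [NP [DET = 5.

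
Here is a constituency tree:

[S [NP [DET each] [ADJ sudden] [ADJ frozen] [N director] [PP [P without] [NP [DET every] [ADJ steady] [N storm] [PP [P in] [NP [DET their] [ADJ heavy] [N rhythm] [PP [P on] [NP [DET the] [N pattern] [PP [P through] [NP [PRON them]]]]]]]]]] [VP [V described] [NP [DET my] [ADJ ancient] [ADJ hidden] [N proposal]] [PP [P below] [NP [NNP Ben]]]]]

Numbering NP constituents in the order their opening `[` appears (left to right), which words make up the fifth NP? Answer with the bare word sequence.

them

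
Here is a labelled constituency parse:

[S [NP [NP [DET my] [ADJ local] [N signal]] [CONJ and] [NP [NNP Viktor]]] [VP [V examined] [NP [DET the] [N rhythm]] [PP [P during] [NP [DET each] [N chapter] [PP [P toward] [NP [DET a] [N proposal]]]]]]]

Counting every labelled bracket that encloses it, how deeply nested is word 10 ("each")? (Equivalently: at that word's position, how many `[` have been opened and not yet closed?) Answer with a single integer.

The word sits inside DET, which is inside NP, inside PP, inside VP, inside S — 5 brackets in all.

5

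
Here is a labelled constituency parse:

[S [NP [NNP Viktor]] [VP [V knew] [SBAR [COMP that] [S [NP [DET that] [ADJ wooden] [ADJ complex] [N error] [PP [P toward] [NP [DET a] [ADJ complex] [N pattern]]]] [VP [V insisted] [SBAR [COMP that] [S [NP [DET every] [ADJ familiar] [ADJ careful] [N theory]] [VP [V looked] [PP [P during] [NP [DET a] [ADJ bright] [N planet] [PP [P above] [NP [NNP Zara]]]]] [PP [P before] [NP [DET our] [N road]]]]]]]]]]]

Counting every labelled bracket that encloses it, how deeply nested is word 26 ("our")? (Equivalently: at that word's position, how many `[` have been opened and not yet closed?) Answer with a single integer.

11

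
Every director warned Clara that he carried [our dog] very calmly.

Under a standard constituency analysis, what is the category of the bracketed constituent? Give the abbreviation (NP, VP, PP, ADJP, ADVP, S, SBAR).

The bracketed span "our dog" is headed by "dog", making it a noun phrase (NP).

NP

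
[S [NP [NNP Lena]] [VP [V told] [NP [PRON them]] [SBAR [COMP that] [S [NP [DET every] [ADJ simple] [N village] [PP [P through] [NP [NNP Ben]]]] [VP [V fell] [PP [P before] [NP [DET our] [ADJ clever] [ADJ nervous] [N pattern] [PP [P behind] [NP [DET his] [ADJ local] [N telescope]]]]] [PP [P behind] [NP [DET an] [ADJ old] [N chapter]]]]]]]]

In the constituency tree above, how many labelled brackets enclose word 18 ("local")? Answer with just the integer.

10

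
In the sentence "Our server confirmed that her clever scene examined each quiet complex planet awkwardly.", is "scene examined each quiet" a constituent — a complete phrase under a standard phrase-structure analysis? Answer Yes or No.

No

The smallest constituent containing the whole sequence is the clause [S her clever scene examined each quiet complex planet awkwardly], but the sequence is only part of it — it straddles the boundary between noun phrase "her clever scene" and verb phrase "examined each quiet complex planet awkwardly".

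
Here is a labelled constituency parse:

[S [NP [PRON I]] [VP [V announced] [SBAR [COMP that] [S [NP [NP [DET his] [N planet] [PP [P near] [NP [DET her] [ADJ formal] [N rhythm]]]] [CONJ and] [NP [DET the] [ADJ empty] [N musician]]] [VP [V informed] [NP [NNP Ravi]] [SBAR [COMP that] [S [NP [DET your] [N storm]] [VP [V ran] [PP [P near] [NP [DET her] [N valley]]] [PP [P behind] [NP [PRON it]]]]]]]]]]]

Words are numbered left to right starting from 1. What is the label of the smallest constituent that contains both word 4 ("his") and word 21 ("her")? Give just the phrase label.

Word 4 lies under S → VP → SBAR → S → NP → NP → DET; word 21 lies under S → VP → SBAR → S → VP → SBAR → S → VP → PP → NP → DET. The lowest shared node is the S.

S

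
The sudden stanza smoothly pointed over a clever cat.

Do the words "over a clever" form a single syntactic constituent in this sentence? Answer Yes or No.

No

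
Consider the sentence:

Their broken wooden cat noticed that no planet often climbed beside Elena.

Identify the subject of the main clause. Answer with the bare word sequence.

their broken wooden cat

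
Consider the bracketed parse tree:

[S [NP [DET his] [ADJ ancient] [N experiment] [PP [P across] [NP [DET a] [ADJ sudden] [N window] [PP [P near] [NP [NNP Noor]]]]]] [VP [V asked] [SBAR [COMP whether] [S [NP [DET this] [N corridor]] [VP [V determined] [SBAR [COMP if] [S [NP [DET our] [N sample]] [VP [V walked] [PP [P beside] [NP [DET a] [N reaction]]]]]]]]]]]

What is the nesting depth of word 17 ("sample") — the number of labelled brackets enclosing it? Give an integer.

9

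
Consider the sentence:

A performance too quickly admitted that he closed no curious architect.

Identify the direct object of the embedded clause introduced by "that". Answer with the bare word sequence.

no curious architect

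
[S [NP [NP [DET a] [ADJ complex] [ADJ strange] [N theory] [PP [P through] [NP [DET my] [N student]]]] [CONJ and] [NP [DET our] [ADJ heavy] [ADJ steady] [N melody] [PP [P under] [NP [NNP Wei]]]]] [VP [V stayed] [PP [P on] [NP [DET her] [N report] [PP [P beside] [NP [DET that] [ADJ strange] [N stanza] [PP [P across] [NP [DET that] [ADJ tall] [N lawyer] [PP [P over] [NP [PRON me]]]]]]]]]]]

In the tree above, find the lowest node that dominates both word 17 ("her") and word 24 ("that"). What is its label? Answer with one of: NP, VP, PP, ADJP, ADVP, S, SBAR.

NP

The smallest bracket enclosing both words is [NP her report beside that strange stanza across that tall lawyer over me], so the label is NP.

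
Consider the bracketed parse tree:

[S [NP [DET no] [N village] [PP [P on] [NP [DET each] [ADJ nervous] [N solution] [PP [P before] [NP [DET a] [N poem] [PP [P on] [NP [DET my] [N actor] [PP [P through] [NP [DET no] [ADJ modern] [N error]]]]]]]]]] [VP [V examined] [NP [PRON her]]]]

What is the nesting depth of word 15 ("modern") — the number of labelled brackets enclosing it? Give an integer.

11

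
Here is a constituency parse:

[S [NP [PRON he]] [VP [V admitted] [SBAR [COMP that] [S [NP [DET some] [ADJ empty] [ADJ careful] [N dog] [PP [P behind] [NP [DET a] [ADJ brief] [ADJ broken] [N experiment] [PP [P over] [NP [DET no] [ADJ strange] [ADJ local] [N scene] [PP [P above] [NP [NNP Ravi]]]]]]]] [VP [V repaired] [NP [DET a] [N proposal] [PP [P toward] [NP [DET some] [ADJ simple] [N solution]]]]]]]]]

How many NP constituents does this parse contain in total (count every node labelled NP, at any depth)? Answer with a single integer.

Scanning left to right, an opening `[NP` appears at word positions 1, 4, 9, 14, 19, 21, 24 — 7 in total.

7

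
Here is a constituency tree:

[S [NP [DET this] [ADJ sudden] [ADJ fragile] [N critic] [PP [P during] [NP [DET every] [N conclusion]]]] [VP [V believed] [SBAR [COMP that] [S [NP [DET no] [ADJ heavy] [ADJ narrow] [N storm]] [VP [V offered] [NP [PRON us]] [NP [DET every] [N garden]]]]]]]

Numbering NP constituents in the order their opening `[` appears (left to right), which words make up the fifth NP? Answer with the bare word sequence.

every garden

Opening `[NP` markers occur at word positions 1, 6, 10, 15, 16; the fifth of these opens the constituent [NP every garden].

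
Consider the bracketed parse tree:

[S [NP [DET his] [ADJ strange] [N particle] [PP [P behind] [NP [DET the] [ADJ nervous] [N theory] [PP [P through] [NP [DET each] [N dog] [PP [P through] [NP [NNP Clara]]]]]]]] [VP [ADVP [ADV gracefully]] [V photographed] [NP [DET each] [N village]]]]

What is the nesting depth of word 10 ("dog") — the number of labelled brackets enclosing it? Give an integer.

7

Path from the root down to the word: S → NP → PP → NP → PP → NP → N. That is 7 enclosing brackets.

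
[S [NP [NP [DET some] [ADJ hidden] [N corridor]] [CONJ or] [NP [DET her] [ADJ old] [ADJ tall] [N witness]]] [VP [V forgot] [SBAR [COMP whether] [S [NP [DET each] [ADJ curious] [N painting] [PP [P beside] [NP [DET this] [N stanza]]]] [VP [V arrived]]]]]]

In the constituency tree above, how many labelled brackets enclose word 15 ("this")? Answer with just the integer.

Path from the root down to the word: S → VP → SBAR → S → NP → PP → NP → DET. That is 8 enclosing brackets.

8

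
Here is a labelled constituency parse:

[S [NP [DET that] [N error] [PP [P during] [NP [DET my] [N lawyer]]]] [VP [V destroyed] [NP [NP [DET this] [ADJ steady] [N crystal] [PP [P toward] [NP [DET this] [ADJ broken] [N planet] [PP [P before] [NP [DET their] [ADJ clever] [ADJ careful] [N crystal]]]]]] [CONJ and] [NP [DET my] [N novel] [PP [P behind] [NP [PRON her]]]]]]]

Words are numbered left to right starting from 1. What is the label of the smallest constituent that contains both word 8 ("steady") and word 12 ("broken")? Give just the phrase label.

NP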